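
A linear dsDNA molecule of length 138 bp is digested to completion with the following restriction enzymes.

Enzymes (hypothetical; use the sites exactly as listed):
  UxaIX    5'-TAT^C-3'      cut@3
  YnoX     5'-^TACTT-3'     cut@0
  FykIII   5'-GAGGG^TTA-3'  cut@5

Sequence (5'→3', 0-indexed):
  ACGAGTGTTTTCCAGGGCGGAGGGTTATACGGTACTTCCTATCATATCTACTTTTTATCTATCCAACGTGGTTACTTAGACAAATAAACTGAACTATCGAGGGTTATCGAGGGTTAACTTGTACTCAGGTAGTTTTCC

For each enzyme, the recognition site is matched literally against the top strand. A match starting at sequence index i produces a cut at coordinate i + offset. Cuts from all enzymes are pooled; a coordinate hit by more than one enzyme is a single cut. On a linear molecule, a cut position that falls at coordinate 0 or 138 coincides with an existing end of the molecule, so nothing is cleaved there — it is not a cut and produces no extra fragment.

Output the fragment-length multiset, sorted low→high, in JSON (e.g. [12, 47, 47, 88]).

[1,4,4,5,6,6,8,10,10,10,24,25,25]

Site scan:
  UxaIX TATC/3: at [39, 44, 55, 59, 94, 104] ⇒ [42, 47, 58, 62, 97, 107]
  YnoX TACTT/0: at [32, 48, 72] ⇒ [32, 48, 72]
  FykIII GAGGGTTA/5: at [19, 98, 108] ⇒ [24, 103, 113]

All cut coordinates (distinct, sorted): [24, 32, 42, 47, 48, 58, 62, 72, 97, 103, 107, 113]

Fragments:
  [0,24): 24 bp
  [24,32): 8 bp
  [32,42): 10 bp
  [42,47): 5 bp
  [47,48): 1 bp
  [48,58): 10 bp
  [58,62): 4 bp
  [62,72): 10 bp
  [72,97): 25 bp
  [97,103): 6 bp
  [103,107): 4 bp
  [107,113): 6 bp
  [113,138): 25 bp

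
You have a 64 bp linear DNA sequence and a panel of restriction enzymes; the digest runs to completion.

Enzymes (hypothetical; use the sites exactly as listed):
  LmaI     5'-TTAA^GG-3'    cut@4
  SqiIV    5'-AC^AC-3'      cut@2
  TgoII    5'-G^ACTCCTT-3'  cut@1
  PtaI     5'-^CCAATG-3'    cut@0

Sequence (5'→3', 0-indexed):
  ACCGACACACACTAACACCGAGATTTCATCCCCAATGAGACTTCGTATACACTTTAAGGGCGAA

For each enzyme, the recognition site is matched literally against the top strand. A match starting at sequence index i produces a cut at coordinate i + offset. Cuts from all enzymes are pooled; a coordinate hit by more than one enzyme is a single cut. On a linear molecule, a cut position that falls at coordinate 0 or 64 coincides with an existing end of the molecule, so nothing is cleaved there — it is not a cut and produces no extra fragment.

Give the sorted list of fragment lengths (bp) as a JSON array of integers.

Per-enzyme occurrences:
  LmaI (TTAAGG, off=4): starts [53] → cuts [57]
  SqiIV (ACAC, off=2): starts [4, 6, 8, 14, 48] → cuts [6, 8, 10, 16, 50]
  TgoII (GACTCCTT, off=1): no sites
  PtaI (CCAATG, off=0): starts [31] → cuts [31]

All cut coordinates (distinct, sorted): [6, 8, 10, 16, 31, 50, 57]

Fragment lengths:
  [0,6): 6 bp
  [6,8): 2 bp
  [8,10): 2 bp
  [10,16): 6 bp
  [16,31): 15 bp
  [31,50): 19 bp
  [50,57): 7 bp
  [57,64): 7 bp

[2,2,6,6,7,7,15,19]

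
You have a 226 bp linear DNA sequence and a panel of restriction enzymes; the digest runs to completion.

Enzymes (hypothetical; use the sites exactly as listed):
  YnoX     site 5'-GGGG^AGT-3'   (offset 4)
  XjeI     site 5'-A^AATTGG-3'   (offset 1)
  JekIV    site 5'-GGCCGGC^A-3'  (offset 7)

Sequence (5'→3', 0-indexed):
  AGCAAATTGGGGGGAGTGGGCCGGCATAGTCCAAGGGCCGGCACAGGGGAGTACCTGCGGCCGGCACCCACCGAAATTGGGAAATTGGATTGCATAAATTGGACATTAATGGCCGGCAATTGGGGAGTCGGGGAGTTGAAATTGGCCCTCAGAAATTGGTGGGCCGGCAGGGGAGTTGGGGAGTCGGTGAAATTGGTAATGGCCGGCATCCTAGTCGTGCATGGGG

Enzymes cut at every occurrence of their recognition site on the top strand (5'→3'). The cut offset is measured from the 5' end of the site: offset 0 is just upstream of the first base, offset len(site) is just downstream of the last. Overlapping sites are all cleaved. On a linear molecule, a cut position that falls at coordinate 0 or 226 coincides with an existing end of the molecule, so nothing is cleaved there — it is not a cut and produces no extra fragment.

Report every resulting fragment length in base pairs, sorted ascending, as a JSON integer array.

[4,5,6,7,8,8,8,8,9,9,10,11,14,14,15,16,17,17,19,21]

Per-enzyme occurrences:
  YnoX (GGGGAGT, off=4): starts [10, 45, 121, 129, 169, 177] → cuts [14, 49, 125, 133, 173, 181]
  XjeI (AAATTGG, off=1): starts [3, 73, 81, 95, 138, 152, 189] → cuts [4, 74, 82, 96, 139, 153, 190]
  JekIV (GGCCGGCA, off=7): starts [18, 35, 58, 110, 161, 200] → cuts [25, 42, 65, 117, 168, 207]

Pooled cuts: [4, 14, 25, 42, 49, 65, 74, 82, 96, 117, 125, 133, 139, 153, 168, 173, 181, 190, 207]

Fragment lengths:
  [0,4): 4 bp
  [4,14): 10 bp
  [14,25): 11 bp
  [25,42): 17 bp
  [42,49): 7 bp
  [49,65): 16 bp
  [65,74): 9 bp
  [74,82): 8 bp
  [82,96): 14 bp
  [96,117): 21 bp
  [117,125): 8 bp
  [125,133): 8 bp
  [133,139): 6 bp
  [139,153): 14 bp
  [153,168): 15 bp
  [168,173): 5 bp
  [173,181): 8 bp
  [181,190): 9 bp
  [190,207): 17 bp
  [207,226): 19 bp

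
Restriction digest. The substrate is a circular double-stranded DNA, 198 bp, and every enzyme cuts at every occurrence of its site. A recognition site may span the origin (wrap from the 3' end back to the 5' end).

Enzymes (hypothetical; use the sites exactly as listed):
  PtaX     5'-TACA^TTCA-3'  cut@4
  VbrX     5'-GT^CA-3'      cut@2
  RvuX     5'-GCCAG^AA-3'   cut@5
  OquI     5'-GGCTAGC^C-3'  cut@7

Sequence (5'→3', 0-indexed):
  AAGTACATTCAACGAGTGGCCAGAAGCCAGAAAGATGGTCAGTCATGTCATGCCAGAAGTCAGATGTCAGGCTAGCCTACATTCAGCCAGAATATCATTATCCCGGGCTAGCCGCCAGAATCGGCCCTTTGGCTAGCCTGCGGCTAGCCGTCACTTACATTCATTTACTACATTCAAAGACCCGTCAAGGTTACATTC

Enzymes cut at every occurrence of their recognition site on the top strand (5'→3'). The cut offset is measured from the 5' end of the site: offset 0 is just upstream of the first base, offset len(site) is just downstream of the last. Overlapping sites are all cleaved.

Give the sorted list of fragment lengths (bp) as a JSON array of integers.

Scan for sites:
  PtaX (TACATTCA, off=4): starts [3, 77, 155, 168, 191] → cuts [7, 81, 159, 172, 195]
  VbrX (GTCA, off=2): starts [37, 41, 46, 58, 65, 149, 183] → cuts [39, 43, 48, 60, 67, 151, 185]
  RvuX (GCCAGAA, off=5): starts [18, 25, 51, 85, 113] → cuts [23, 30, 56, 90, 118]
  OquI (GGCTAGCC, off=7): starts [69, 105, 130, 141] → cuts [76, 112, 137, 148]

Pooled cuts: [7, 23, 30, 39, 43, 48, 56, 60, 67, 76, 81, 90, 112, 118, 137, 148, 151, 159, 172, 185, 195]

Fragments:
  7→23: 16 bp
  23→30: 7 bp
  30→39: 9 bp
  39→43: 4 bp
  43→48: 5 bp
  48→56: 8 bp
  56→60: 4 bp
  60→67: 7 bp
  67→76: 9 bp
  76→81: 5 bp
  81→90: 9 bp
  90→112: 22 bp
  112→118: 6 bp
  118→137: 19 bp
  137→148: 11 bp
  148→151: 3 bp
  151→159: 8 bp
  159→172: 13 bp
  172→185: 13 bp
  185→195: 10 bp
  195→7 (wrap): 198-195+7 = 10 bp

[3,4,4,5,5,6,7,7,8,8,9,9,9,10,10,11,13,13,16,19,22]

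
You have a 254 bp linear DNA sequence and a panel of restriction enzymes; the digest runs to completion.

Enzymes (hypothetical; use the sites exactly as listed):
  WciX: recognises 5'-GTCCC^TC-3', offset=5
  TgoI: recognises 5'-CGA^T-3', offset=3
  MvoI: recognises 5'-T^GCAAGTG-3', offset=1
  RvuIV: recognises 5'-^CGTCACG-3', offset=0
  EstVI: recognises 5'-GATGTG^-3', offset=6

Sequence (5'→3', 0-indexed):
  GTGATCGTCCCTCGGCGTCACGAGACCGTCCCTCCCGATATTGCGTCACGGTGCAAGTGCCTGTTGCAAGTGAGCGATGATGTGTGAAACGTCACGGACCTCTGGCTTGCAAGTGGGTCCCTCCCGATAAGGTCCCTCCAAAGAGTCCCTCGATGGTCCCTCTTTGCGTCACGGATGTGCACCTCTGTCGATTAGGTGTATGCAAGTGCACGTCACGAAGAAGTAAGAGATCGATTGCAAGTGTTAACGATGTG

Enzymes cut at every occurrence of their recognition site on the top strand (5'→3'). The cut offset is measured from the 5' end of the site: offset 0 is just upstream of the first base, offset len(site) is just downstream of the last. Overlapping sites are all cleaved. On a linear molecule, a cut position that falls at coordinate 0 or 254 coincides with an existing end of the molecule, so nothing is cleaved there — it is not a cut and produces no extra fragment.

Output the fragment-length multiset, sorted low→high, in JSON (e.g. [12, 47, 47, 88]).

Site scan:
  WciX (GTCCCTC, off=5): starts [6, 27, 116, 131, 144, 155] → cuts [11, 32, 121, 136, 149, 160]
  TgoI (CGAT, off=3): starts [35, 74, 124, 150, 188, 231, 247] → cuts [38, 77, 127, 153, 191, 234, 250]
  MvoI (TGCAAGTG, off=1): starts [51, 64, 107, 200, 235] → cuts [52, 65, 108, 201, 236]
  RvuIV (CGTCACG, off=0): starts [15, 43, 89, 166, 210] → cuts [15, 43, 89, 166, 210]
  EstVI (GATGTG, off=6): starts [78, 173, 248] → cuts [84, 179] (position 254 is a terminus of the linear molecule — no cut)

Pooled cuts: [11, 15, 32, 38, 43, 52, 65, 77, 84, 89, 108, 121, 127, 136, 149, 153, 160, 166, 179, 191, 201, 210, 234, 236, 250]

Fragment lengths:
  [0,11): 11 bp
  [11,15): 4 bp
  [15,32): 17 bp
  [32,38): 6 bp
  [38,43): 5 bp
  [43,52): 9 bp
  [52,65): 13 bp
  [65,77): 12 bp
  [77,84): 7 bp
  [84,89): 5 bp
  [89,108): 19 bp
  [108,121): 13 bp
  [121,127): 6 bp
  [127,136): 9 bp
  [136,149): 13 bp
  [149,153): 4 bp
  [153,160): 7 bp
  [160,166): 6 bp
  [166,179): 13 bp
  [179,191): 12 bp
  [191,201): 10 bp
  [201,210): 9 bp
  [210,234): 24 bp
  [234,236): 2 bp
  [236,250): 14 bp
  [250,254): 4 bp

[2,4,4,4,5,5,6,6,6,7,7,9,9,9,10,11,12,12,13,13,13,13,14,17,19,24]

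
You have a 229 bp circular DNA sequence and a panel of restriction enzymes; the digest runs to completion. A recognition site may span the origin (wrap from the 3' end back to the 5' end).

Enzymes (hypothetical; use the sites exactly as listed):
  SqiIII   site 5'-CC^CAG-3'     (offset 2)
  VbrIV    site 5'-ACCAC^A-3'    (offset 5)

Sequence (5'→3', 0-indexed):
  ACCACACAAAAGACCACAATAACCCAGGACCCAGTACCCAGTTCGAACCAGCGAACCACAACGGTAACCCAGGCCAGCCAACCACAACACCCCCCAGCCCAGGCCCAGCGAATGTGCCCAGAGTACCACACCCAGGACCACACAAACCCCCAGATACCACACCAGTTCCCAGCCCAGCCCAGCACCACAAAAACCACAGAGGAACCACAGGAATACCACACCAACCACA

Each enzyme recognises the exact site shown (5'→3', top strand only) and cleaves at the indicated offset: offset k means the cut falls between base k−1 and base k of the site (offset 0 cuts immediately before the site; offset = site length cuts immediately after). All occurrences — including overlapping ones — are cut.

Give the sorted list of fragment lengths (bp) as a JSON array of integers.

Site scan:
  SqiIII CCCAG/2: at [22, 29, 36, 67, 92, 97, 103, 116, 130, 148, 167, 172, 177] ⇒ [24, 31, 38, 69, 94, 99, 105, 118, 132, 150, 169, 174, 179]
  VbrIV ACCACA/5: at [0, 12, 54, 80, 124, 136, 155, 183, 192, 203, 214, 223] ⇒ [5, 17, 59, 85, 129, 141, 160, 188, 197, 208, 219, 228]

All cut coordinates (distinct, sorted): [5, 17, 24, 31, 38, 59, 69, 85, 94, 99, 105, 118, 129, 132, 141, 150, 160, 169, 174, 179, 188, 197, 208, 219, 228]

Fragment lengths:
  5→17: 12 bp
  17→24: 7 bp
  24→31: 7 bp
  31→38: 7 bp
  38→59: 21 bp
  59→69: 10 bp
  69→85: 16 bp
  85→94: 9 bp
  94→99: 5 bp
  99→105: 6 bp
  105→118: 13 bp
  118→129: 11 bp
  129→132: 3 bp
  132→141: 9 bp
  141→150: 9 bp
  150→160: 10 bp
  160→169: 9 bp
  169→174: 5 bp
  174→179: 5 bp
  179→188: 9 bp
  188→197: 9 bp
  197→208: 11 bp
  208→219: 11 bp
  219→228: 9 bp
  228→5 (wrap): 229-228+5 = 6 bp

[3,5,5,5,6,6,7,7,7,9,9,9,9,9,9,9,10,10,11,11,11,12,13,16,21]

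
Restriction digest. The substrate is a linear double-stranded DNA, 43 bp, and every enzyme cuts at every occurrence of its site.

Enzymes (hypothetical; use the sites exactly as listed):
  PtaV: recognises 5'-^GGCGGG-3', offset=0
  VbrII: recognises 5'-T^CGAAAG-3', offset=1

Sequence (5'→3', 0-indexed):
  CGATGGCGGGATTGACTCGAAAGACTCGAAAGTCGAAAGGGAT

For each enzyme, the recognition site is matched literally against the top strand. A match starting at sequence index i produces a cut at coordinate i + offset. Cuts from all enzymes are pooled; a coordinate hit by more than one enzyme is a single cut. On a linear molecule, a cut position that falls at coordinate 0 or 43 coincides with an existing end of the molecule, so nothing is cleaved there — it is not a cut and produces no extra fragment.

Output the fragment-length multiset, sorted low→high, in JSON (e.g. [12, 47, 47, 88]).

Per-enzyme occurrences:
  PtaV (GGCGGG, off=0): starts [4] → cuts [4]
  VbrII (TCGAAAG, off=1): starts [16, 25, 32] → cuts [17, 26, 33]

All cut coordinates (distinct, sorted): [4, 17, 26, 33]

Fragment lengths:
  [0,4): 4 bp
  [4,17): 13 bp
  [17,26): 9 bp
  [26,33): 7 bp
  [33,43): 10 bp

[4,7,9,10,13]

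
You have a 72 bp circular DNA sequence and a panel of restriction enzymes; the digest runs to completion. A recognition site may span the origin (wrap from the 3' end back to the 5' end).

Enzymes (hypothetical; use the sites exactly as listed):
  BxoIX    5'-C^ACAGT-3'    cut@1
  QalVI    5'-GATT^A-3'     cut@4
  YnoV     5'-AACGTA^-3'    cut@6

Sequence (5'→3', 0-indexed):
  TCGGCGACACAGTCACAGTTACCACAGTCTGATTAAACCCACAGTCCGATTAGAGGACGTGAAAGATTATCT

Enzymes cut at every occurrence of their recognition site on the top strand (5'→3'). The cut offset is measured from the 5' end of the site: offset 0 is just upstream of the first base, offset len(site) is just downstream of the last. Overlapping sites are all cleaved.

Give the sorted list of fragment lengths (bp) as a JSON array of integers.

Scan for sites:
  BxoIX (CACAGT, off=1): starts [7, 13, 22, 39] → cuts [8, 14, 23, 40]
  QalVI (GATTA, off=4): starts [30, 47, 64] → cuts [34, 51, 68]
  YnoV (AACGTA, off=6): no sites

Pooled cuts: [8, 14, 23, 34, 40, 51, 68]

Fragment lengths:
  8→14: 6 bp
  14→23: 9 bp
  23→34: 11 bp
  34→40: 6 bp
  40→51: 11 bp
  51→68: 17 bp
  68→8 (wrap): 72-68+8 = 12 bp

[6,6,9,11,11,12,17]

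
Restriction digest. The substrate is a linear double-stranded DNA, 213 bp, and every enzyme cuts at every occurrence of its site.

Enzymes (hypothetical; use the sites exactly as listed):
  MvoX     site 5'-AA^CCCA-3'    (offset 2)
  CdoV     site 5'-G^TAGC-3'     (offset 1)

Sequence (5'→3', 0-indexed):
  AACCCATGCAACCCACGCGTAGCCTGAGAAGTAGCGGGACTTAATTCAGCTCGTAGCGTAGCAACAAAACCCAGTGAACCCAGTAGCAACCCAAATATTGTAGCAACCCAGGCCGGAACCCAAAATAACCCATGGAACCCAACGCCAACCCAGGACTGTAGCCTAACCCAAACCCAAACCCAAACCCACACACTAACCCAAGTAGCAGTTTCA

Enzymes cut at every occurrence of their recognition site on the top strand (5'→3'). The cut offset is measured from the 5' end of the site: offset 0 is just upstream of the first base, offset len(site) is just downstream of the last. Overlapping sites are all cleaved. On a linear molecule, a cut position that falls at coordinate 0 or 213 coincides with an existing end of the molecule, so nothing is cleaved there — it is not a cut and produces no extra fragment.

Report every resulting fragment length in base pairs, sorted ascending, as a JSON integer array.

Per-enzyme occurrences:
  MvoX AACCCA/2: at [0, 9, 67, 76, 87, 104, 116, 126, 135, 146, 164, 170, 176, 182, 194] ⇒ [2, 11, 69, 78, 89, 106, 118, 128, 137, 148, 166, 172, 178, 184, 196]
  CdoV GTAGC/1: at [18, 30, 52, 57, 82, 99, 157, 201] ⇒ [19, 31, 53, 58, 83, 100, 158, 202]

Pooled cuts: [2, 11, 19, 31, 53, 58, 69, 78, 83, 89, 100, 106, 118, 128, 137, 148, 158, 166, 172, 178, 184, 196, 202]

Fragment lengths:
  [0,2): 2 bp
  [2,11): 9 bp
  [11,19): 8 bp
  [19,31): 12 bp
  [31,53): 22 bp
  [53,58): 5 bp
  [58,69): 11 bp
  [69,78): 9 bp
  [78,83): 5 bp
  [83,89): 6 bp
  [89,100): 11 bp
  [100,106): 6 bp
  [106,118): 12 bp
  [118,128): 10 bp
  [128,137): 9 bp
  [137,148): 11 bp
  [148,158): 10 bp
  [158,166): 8 bp
  [166,172): 6 bp
  [172,178): 6 bp
  [178,184): 6 bp
  [184,196): 12 bp
  [196,202): 6 bp
  [202,213): 11 bp

[2,5,5,6,6,6,6,6,6,8,8,9,9,9,10,10,11,11,11,11,12,12,12,22]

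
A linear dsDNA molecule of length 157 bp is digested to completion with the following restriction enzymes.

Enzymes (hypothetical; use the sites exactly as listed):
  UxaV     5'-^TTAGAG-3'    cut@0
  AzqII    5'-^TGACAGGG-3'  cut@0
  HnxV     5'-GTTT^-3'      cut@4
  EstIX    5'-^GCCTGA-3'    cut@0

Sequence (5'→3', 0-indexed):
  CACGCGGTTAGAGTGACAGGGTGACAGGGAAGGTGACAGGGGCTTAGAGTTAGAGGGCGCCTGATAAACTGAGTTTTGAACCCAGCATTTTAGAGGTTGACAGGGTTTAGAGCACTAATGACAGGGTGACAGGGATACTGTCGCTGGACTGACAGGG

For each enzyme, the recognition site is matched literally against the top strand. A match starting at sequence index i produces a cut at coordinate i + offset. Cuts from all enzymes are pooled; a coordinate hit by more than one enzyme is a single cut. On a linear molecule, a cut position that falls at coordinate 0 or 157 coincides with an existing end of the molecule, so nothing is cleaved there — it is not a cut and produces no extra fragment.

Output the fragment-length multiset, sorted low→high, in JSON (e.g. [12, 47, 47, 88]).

Site scan:
  UxaV (TTAGAG, off=0): starts [7, 43, 49, 89, 106] → cuts [7, 43, 49, 89, 106]
  AzqII (TGACAGGG, off=0): starts [13, 21, 33, 97, 118, 126, 149] → cuts [13, 21, 33, 97, 118, 126, 149]
  HnxV (GTTT, off=4): starts [72, 104] → cuts [76, 108]
  EstIX (GCCTGA, off=0): starts [58] → cuts [58]

Pooled cuts: [7, 13, 21, 33, 43, 49, 58, 76, 89, 97, 106, 108, 118, 126, 149]

Fragments:
  [0,7): 7 bp
  [7,13): 6 bp
  [13,21): 8 bp
  [21,33): 12 bp
  [33,43): 10 bp
  [43,49): 6 bp
  [49,58): 9 bp
  [58,76): 18 bp
  [76,89): 13 bp
  [89,97): 8 bp
  [97,106): 9 bp
  [106,108): 2 bp
  [108,118): 10 bp
  [118,126): 8 bp
  [126,149): 23 bp
  [149,157): 8 bp

[2,6,6,7,8,8,8,8,9,9,10,10,12,13,18,23]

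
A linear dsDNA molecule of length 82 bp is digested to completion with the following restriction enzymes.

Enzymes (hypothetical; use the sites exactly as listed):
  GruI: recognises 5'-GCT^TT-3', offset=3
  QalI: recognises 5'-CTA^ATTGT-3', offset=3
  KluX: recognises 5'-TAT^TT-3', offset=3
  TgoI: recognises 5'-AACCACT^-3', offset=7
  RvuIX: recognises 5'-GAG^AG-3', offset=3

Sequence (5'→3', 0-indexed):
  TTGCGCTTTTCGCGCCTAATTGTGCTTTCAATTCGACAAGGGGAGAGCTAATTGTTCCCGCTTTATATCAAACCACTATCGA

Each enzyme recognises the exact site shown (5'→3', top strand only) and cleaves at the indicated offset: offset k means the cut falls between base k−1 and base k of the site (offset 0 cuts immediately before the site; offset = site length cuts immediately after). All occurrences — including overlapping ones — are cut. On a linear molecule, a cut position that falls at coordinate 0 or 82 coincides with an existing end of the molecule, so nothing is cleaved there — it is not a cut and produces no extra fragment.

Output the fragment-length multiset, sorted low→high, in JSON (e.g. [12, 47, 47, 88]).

Site scan:
  GruI (GCTTT, off=3): starts [4, 23, 59] → cuts [7, 26, 62]
  QalI (CTAATTGT, off=3): starts [15, 47] → cuts [18, 50]
  KluX (TATTT, off=3): no sites
  TgoI (AACCACT, off=7): starts [70] → cuts [77]
  RvuIX (GAGAG, off=3): starts [42] → cuts [45]

Pooled cuts: [7, 18, 26, 45, 50, 62, 77]

Fragments:
  [0,7): 7 bp
  [7,18): 11 bp
  [18,26): 8 bp
  [26,45): 19 bp
  [45,50): 5 bp
  [50,62): 12 bp
  [62,77): 15 bp
  [77,82): 5 bp

[5,5,7,8,11,12,15,19]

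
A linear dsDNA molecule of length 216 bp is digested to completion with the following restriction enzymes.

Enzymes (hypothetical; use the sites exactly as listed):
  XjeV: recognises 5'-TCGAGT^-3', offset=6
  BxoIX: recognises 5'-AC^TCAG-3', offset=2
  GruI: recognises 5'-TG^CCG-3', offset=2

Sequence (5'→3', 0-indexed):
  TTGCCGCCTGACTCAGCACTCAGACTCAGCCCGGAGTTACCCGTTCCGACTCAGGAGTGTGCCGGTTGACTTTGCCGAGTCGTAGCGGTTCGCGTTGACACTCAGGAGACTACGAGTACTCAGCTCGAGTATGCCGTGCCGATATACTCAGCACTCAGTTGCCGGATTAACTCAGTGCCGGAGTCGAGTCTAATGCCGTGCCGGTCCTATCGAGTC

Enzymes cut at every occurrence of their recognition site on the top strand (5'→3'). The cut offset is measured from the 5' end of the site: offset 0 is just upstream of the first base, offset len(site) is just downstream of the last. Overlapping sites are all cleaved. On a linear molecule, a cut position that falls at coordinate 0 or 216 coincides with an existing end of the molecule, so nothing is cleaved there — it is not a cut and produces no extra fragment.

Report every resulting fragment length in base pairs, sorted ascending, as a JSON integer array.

[1,3,3,5,5,6,6,6,7,7,7,9,9,10,11,11,12,13,15,18,25,27]

Site scan:
  XjeV (TCGAGT, off=6): starts [124, 183, 209] → cuts [130, 189, 215]
  BxoIX (ACTCAG, off=2): starts [10, 17, 23, 48, 99, 117, 145, 152, 169] → cuts [12, 19, 25, 50, 101, 119, 147, 154, 171]
  GruI (TGCCG, off=2): starts [1, 59, 72, 131, 136, 159, 175, 193, 198] → cuts [3, 61, 74, 133, 138, 161, 177, 195, 200]

Pooled cuts: [3, 12, 19, 25, 50, 61, 74, 101, 119, 130, 133, 138, 147, 154, 161, 171, 177, 189, 195, 200, 215]

Fragments:
  [0,3): 3 bp
  [3,12): 9 bp
  [12,19): 7 bp
  [19,25): 6 bp
  [25,50): 25 bp
  [50,61): 11 bp
  [61,74): 13 bp
  [74,101): 27 bp
  [101,119): 18 bp
  [119,130): 11 bp
  [130,133): 3 bp
  [133,138): 5 bp
  [138,147): 9 bp
  [147,154): 7 bp
  [154,161): 7 bp
  [161,171): 10 bp
  [171,177): 6 bp
  [177,189): 12 bp
  [189,195): 6 bp
  [195,200): 5 bp
  [200,215): 15 bp
  [215,216): 1 bp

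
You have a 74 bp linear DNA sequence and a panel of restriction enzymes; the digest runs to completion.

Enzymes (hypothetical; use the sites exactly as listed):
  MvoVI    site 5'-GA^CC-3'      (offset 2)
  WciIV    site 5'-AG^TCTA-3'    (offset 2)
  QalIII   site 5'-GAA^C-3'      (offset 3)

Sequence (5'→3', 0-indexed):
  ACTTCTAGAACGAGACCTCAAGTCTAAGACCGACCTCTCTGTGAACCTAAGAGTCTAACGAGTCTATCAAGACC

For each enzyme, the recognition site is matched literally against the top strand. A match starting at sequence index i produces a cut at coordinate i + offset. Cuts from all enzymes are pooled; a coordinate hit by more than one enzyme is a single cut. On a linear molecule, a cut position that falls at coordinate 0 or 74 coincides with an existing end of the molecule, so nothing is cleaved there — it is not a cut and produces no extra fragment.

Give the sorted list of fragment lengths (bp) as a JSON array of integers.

Scan for sites:
  MvoVI (GACC, off=2): starts [13, 27, 31, 70] → cuts [15, 29, 33, 72]
  WciIV (AGTCTA, off=2): starts [20, 51, 60] → cuts [22, 53, 62]
  QalIII (GAAC, off=3): starts [7, 42] → cuts [10, 45]

Pooled cuts: [10, 15, 22, 29, 33, 45, 53, 62, 72]

Fragment lengths:
  [0,10): 10 bp
  [10,15): 5 bp
  [15,22): 7 bp
  [22,29): 7 bp
  [29,33): 4 bp
  [33,45): 12 bp
  [45,53): 8 bp
  [53,62): 9 bp
  [62,72): 10 bp
  [72,74): 2 bp

[2,4,5,7,7,8,9,10,10,12]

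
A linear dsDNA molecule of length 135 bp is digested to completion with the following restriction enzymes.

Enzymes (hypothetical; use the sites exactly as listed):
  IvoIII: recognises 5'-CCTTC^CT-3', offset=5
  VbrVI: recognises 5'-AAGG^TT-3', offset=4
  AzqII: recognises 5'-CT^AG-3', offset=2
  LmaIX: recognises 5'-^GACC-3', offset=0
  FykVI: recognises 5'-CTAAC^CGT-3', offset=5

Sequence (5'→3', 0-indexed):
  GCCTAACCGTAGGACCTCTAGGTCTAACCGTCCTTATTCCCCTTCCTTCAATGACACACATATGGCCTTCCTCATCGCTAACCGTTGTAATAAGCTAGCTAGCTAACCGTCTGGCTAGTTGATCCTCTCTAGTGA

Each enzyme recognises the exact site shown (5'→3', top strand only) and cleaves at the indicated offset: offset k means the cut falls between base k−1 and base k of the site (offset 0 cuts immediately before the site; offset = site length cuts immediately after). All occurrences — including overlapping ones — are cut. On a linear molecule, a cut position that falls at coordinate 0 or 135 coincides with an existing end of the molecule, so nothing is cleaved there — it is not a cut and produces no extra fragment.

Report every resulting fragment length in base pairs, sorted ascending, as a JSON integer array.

Scan for sites:
  IvoIII (CCTTCCT, off=5): starts [40, 65] → cuts [45, 70]
  VbrVI (AAGGTT, off=4): no sites
  AzqII (CTAG, off=2): starts [17, 94, 98, 114, 128] → cuts [19, 96, 100, 116, 130]
  LmaIX (GACC, off=0): starts [12] → cuts [12]
  FykVI (CTAACCGT, off=5): starts [2, 23, 77, 102] → cuts [7, 28, 82, 107]

Pooled cuts: [7, 12, 19, 28, 45, 70, 82, 96, 100, 107, 116, 130]

Fragment lengths:
  [0,7): 7 bp
  [7,12): 5 bp
  [12,19): 7 bp
  [19,28): 9 bp
  [28,45): 17 bp
  [45,70): 25 bp
  [70,82): 12 bp
  [82,96): 14 bp
  [96,100): 4 bp
  [100,107): 7 bp
  [107,116): 9 bp
  [116,130): 14 bp
  [130,135): 5 bp

[4,5,5,7,7,7,9,9,12,14,14,17,25]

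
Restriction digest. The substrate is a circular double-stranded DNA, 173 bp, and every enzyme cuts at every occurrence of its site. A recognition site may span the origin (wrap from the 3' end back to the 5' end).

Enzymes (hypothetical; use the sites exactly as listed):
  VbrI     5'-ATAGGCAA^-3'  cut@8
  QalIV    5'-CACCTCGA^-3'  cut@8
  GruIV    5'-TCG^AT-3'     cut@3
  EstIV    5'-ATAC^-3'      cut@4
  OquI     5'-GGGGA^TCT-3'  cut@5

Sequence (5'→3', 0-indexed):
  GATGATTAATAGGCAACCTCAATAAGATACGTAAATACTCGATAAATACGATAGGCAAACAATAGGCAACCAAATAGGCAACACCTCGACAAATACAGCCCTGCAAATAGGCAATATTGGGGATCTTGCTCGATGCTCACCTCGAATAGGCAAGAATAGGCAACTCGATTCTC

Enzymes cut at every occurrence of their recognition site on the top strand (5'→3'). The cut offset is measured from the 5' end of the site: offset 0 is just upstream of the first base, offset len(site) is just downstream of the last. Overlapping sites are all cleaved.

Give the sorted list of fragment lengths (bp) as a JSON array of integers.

Site scan:
  VbrI (ATAGGCAA, off=8): starts [8, 50, 61, 73, 106, 145, 155] → cuts [16, 58, 69, 81, 114, 153, 163]
  QalIV (CACCTCGA, off=8): starts [81, 137] → cuts [89, 145]
  GruIV (TCGAT, off=3): starts [38, 129, 164, 171] → cuts [1, 41, 132, 167]
  EstIV (ATAC, off=4): starts [26, 34, 45, 92] → cuts [30, 38, 49, 96]
  OquI (GGGGATCT, off=5): starts [118] → cuts [123]

All cut coordinates (distinct, sorted): [1, 16, 30, 38, 41, 49, 58, 69, 81, 89, 96, 114, 123, 132, 145, 153, 163, 167]

Fragment lengths:
  1→16: 15 bp
  16→30: 14 bp
  30→38: 8 bp
  38→41: 3 bp
  41→49: 8 bp
  49→58: 9 bp
  58→69: 11 bp
  69→81: 12 bp
  81→89: 8 bp
  89→96: 7 bp
  96→114: 18 bp
  114→123: 9 bp
  123→132: 9 bp
  132→145: 13 bp
  145→153: 8 bp
  153→163: 10 bp
  163→167: 4 bp
  167→1 (wrap): 173-167+1 = 7 bp

[3,4,7,7,8,8,8,8,9,9,9,10,11,12,13,14,15,18]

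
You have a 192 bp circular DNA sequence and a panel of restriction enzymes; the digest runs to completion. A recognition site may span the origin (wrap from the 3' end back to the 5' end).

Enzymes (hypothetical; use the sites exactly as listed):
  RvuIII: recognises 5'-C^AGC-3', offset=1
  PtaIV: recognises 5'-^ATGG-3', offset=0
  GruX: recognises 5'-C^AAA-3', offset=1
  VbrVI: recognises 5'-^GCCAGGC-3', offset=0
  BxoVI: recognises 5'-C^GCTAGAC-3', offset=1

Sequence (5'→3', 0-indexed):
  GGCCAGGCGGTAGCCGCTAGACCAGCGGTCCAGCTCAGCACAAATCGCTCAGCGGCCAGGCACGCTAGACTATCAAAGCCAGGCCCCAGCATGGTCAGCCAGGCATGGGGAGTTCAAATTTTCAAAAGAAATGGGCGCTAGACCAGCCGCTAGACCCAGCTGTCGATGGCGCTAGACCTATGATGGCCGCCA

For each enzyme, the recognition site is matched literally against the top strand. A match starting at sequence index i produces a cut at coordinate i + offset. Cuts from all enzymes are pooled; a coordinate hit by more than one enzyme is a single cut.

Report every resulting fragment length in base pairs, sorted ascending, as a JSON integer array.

[1,3,3,4,4,5,5,5,5,6,6,6,7,7,8,8,8,8,8,9,9,9,10,11,11,12,14]

Per-enzyme occurrences:
  RvuIII CAGC/1: at [22, 30, 35, 49, 86, 95, 143, 156] ⇒ [23, 31, 36, 50, 87, 96, 144, 157]
  PtaIV ATGG/0: at [90, 104, 130, 165, 182] ⇒ [90, 104, 130, 165, 182]
  GruX CAAA/1: at [40, 73, 114, 122] ⇒ [41, 74, 115, 123]
  VbrVI GCCAGGC/0: at [1, 54, 77, 97, 188] ⇒ [1, 54, 77, 97, 188]
  BxoVI CGCTAGAC/1: at [14, 62, 135, 147, 169] ⇒ [15, 63, 136, 148, 170]

All cut coordinates (distinct, sorted): [1, 15, 23, 31, 36, 41, 50, 54, 63, 74, 77, 87, 90, 96, 97, 104, 115, 123, 130, 136, 144, 148, 157, 165, 170, 182, 188]

Fragments:
  1→15: 14 bp
  15→23: 8 bp
  23→31: 8 bp
  31→36: 5 bp
  36→41: 5 bp
  41→50: 9 bp
  50→54: 4 bp
  54→63: 9 bp
  63→74: 11 bp
  74→77: 3 bp
  77→87: 10 bp
  87→90: 3 bp
  90→96: 6 bp
  96→97: 1 bp
  97→104: 7 bp
  104→115: 11 bp
  115→123: 8 bp
  123→130: 7 bp
  130→136: 6 bp
  136→144: 8 bp
  144→148: 4 bp
  148→157: 9 bp
  157→165: 8 bp
  165→170: 5 bp
  170→182: 12 bp
  182→188: 6 bp
  188→1 (wrap): 192-188+1 = 5 bp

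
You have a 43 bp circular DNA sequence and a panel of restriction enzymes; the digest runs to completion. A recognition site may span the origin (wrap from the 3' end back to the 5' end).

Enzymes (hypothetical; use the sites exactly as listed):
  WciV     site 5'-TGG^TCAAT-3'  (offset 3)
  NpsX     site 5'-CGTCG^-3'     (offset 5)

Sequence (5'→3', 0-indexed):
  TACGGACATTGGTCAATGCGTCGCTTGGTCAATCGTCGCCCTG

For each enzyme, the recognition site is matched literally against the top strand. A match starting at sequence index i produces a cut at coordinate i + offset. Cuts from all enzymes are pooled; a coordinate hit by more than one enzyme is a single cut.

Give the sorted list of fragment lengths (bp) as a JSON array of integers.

[5,10,11,17]

Per-enzyme occurrences:
  WciV TGGTCAAT/3: at [9, 25] ⇒ [12, 28]
  NpsX CGTCG/5: at [18, 33] ⇒ [23, 38]

All cut coordinates (distinct, sorted): [12, 23, 28, 38]

Fragments:
  12→23: 11 bp
  23→28: 5 bp
  28→38: 10 bp
  38→12 (wrap): 43-38+12 = 17 bp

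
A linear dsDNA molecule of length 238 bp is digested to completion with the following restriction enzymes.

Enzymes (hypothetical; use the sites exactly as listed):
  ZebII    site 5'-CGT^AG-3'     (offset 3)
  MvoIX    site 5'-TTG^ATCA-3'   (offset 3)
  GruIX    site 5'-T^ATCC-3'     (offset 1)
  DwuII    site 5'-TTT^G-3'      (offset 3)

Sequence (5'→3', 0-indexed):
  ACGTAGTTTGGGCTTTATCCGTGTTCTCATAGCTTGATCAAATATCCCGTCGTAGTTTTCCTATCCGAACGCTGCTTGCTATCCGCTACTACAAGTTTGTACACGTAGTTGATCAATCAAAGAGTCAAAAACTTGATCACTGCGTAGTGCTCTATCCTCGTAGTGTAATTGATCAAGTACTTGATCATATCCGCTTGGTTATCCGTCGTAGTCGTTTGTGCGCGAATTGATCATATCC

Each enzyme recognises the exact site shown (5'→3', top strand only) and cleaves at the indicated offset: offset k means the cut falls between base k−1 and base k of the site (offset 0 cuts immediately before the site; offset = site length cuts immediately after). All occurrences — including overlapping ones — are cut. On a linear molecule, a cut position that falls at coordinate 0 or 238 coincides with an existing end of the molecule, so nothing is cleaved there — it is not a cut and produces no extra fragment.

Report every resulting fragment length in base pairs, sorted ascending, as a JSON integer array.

Per-enzyme occurrences:
  ZebII (CGTAG, off=3): starts [1, 50, 103, 142, 158, 206] → cuts [4, 53, 106, 145, 161, 209]
  MvoIX (TTGATCA, off=3): starts [33, 108, 132, 168, 180, 226] → cuts [36, 111, 135, 171, 183, 229]
  GruIX (TATCC, off=1): starts [15, 42, 61, 79, 152, 187, 199, 233] → cuts [16, 43, 62, 80, 153, 188, 200, 234]
  DwuII (TTTG, off=3): starts [6, 95, 214] → cuts [9, 98, 217]

Pooled cuts: [4, 9, 16, 36, 43, 53, 62, 80, 98, 106, 111, 135, 145, 153, 161, 171, 183, 188, 200, 209, 217, 229, 234]

Fragments:
  [0,4): 4 bp
  [4,9): 5 bp
  [9,16): 7 bp
  [16,36): 20 bp
  [36,43): 7 bp
  [43,53): 10 bp
  [53,62): 9 bp
  [62,80): 18 bp
  [80,98): 18 bp
  [98,106): 8 bp
  [106,111): 5 bp
  [111,135): 24 bp
  [135,145): 10 bp
  [145,153): 8 bp
  [153,161): 8 bp
  [161,171): 10 bp
  [171,183): 12 bp
  [183,188): 5 bp
  [188,200): 12 bp
  [200,209): 9 bp
  [209,217): 8 bp
  [217,229): 12 bp
  [229,234): 5 bp
  [234,238): 4 bp

[4,4,5,5,5,5,7,7,8,8,8,8,9,9,10,10,10,12,12,12,18,18,20,24]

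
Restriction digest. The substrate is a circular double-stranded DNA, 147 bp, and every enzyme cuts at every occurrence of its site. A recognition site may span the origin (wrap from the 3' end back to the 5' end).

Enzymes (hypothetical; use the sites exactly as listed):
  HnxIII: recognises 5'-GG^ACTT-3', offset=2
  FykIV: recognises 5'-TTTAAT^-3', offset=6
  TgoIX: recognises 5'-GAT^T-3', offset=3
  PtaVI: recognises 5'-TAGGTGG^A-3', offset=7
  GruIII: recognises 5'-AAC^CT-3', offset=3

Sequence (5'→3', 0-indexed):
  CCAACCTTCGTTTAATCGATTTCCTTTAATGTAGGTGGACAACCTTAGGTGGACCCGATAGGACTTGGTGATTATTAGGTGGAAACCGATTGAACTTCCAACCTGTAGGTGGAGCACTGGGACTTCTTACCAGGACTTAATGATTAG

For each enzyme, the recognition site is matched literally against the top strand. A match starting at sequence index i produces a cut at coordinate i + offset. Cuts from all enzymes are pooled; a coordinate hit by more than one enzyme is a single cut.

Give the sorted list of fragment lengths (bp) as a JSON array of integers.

[4,5,8,8,8,9,9,10,10,10,10,10,10,11,12,13]

Scan for sites:
  HnxIII (GGACTT, off=2): starts [60, 119, 132] → cuts [62, 121, 134]
  FykIV (TTTAAT, off=6): starts [10, 24] → cuts [16, 30]
  TgoIX (GATT, off=3): starts [17, 69, 87, 141] → cuts [20, 72, 90, 144]
  PtaVI (TAGGTGGA, off=7): starts [31, 45, 75, 105] → cuts [38, 52, 82, 112]
  GruIII (AACCT, off=3): starts [2, 40, 99] → cuts [5, 43, 102]

Pooled cuts: [5, 16, 20, 30, 38, 43, 52, 62, 72, 82, 90, 102, 112, 121, 134, 144]

Fragment lengths:
  5→16: 11 bp
  16→20: 4 bp
  20→30: 10 bp
  30→38: 8 bp
  38→43: 5 bp
  43→52: 9 bp
  52→62: 10 bp
  62→72: 10 bp
  72→82: 10 bp
  82→90: 8 bp
  90→102: 12 bp
  102→112: 10 bp
  112→121: 9 bp
  121→134: 13 bp
  134→144: 10 bp
  144→5 (wrap): 147-144+5 = 8 bp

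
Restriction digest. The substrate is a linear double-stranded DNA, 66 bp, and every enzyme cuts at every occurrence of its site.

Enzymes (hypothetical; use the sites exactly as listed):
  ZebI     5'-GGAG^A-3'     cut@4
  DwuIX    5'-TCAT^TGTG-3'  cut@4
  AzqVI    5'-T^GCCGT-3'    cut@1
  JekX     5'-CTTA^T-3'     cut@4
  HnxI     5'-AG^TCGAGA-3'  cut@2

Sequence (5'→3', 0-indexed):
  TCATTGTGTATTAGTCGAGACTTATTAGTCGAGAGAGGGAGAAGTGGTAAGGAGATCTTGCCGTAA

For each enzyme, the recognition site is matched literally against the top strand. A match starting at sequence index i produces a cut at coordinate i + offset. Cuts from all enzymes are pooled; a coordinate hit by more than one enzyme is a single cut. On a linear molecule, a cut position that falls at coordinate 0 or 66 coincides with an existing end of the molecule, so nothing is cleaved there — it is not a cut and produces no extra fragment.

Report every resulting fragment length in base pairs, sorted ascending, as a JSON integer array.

[4,4,5,7,10,10,13,13]

Site scan:
  ZebI (GGAGA, off=4): starts [37, 50] → cuts [41, 54]
  DwuIX (TCATTGTG, off=4): starts [0] → cuts [4]
  AzqVI (TGCCGT, off=1): starts [58] → cuts [59]
  JekX (CTTAT, off=4): starts [20] → cuts [24]
  HnxI (AGTCGAGA, off=2): starts [12, 26] → cuts [14, 28]

All cut coordinates (distinct, sorted): [4, 14, 24, 28, 41, 54, 59]

Fragments:
  [0,4): 4 bp
  [4,14): 10 bp
  [14,24): 10 bp
  [24,28): 4 bp
  [28,41): 13 bp
  [41,54): 13 bp
  [54,59): 5 bp
  [59,66): 7 bp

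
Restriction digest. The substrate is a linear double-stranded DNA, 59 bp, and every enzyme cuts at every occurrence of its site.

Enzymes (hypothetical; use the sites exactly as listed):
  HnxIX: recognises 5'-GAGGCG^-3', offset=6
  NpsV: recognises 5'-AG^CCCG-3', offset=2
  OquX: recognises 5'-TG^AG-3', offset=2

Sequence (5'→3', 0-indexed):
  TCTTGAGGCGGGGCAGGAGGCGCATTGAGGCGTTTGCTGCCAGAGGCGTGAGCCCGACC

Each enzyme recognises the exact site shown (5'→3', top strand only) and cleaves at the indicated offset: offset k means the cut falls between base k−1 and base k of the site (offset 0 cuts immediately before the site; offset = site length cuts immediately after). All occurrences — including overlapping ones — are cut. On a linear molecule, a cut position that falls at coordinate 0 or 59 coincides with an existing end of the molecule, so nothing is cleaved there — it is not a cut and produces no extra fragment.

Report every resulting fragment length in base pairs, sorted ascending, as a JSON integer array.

[2,2,5,5,5,5,7,12,16]

Scan for sites:
  HnxIX GAGGCG/6: at [4, 16, 26, 42] ⇒ [10, 22, 32, 48]
  NpsV AGCCCG/2: at [50] ⇒ [52]
  OquX TGAG/2: at [3, 25, 48] ⇒ [5, 27, 50]

All cut coordinates (distinct, sorted): [5, 10, 22, 27, 32, 48, 50, 52]

Fragments:
  [0,5): 5 bp
  [5,10): 5 bp
  [10,22): 12 bp
  [22,27): 5 bp
  [27,32): 5 bp
  [32,48): 16 bp
  [48,50): 2 bp
  [50,52): 2 bp
  [52,59): 7 bp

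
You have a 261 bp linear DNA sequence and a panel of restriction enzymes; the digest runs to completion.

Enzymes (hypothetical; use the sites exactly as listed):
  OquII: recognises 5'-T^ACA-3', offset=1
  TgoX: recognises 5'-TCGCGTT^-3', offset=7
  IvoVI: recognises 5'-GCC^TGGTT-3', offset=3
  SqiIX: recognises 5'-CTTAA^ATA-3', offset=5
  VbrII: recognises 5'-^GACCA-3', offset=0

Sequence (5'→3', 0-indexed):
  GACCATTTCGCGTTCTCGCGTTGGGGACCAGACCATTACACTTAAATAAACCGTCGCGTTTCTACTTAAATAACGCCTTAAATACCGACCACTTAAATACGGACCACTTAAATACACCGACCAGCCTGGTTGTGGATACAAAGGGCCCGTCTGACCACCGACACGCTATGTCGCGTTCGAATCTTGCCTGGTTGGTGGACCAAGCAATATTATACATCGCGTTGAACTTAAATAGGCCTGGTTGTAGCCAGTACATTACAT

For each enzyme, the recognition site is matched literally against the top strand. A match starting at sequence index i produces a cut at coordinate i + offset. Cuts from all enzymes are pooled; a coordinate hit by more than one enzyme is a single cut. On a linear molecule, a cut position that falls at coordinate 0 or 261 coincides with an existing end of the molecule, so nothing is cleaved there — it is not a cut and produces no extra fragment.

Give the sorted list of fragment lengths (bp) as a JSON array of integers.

[2,3,4,5,5,5,5,5,7,7,8,8,8,8,9,9,10,10,10,11,11,12,14,14,15,15,16,25]

Site scan:
  OquII (TACA, off=1): starts [36, 112, 136, 212, 251, 256] → cuts [37, 113, 137, 213, 252, 257]
  TgoX (TCGCGTT, off=7): starts [7, 15, 53, 170, 216] → cuts [14, 22, 60, 177, 223]
  IvoVI (GCCTGGTT, off=3): starts [123, 185, 235] → cuts [126, 188, 238]
  SqiIX (CTTAAATA, off=5): starts [40, 64, 76, 91, 106, 226] → cuts [45, 69, 81, 96, 111, 231]
  VbrII (GACCA, off=0): starts [0, 25, 30, 86, 101, 118, 152, 197] → cuts [25, 30, 86, 101, 118, 152, 197] (position 0 is a terminus of the linear molecule — no cut)

All cut coordinates (distinct, sorted): [14, 22, 25, 30, 37, 45, 60, 69, 81, 86, 96, 101, 111, 113, 118, 126, 137, 152, 177, 188, 197, 213, 223, 231, 238, 252, 257]

Fragment lengths:
  [0,14): 14 bp
  [14,22): 8 bp
  [22,25): 3 bp
  [25,30): 5 bp
  [30,37): 7 bp
  [37,45): 8 bp
  [45,60): 15 bp
  [60,69): 9 bp
  [69,81): 12 bp
  [81,86): 5 bp
  [86,96): 10 bp
  [96,101): 5 bp
  [101,111): 10 bp
  [111,113): 2 bp
  [113,118): 5 bp
  [118,126): 8 bp
  [126,137): 11 bp
  [137,152): 15 bp
  [152,177): 25 bp
  [177,188): 11 bp
  [188,197): 9 bp
  [197,213): 16 bp
  [213,223): 10 bp
  [223,231): 8 bp
  [231,238): 7 bp
  [238,252): 14 bp
  [252,257): 5 bp
  [257,261): 4 bp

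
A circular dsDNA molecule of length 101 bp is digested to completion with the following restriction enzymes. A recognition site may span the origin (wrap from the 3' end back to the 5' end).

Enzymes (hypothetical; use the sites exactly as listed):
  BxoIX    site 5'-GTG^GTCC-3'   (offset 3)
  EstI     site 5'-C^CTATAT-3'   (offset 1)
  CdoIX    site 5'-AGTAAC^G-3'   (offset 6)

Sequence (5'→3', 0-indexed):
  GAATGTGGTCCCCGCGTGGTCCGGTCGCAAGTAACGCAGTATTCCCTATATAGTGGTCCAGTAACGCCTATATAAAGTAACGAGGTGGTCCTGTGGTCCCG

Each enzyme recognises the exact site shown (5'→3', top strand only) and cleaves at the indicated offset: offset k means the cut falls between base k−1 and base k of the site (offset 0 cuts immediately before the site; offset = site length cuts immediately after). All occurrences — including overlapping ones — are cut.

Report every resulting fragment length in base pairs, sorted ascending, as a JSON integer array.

[2,6,8,10,10,10,11,13,14,17]

Site scan:
  BxoIX (GTGGTCC, off=3): starts [4, 15, 52, 84, 92] → cuts [7, 18, 55, 87, 95]
  EstI (CCTATAT, off=1): starts [44, 66] → cuts [45, 67]
  CdoIX (AGTAACG, off=6): starts [29, 59, 75] → cuts [35, 65, 81]

Pooled cuts: [7, 18, 35, 45, 55, 65, 67, 81, 87, 95]

Fragment lengths:
  7→18: 11 bp
  18→35: 17 bp
  35→45: 10 bp
  45→55: 10 bp
  55→65: 10 bp
  65→67: 2 bp
  67→81: 14 bp
  81→87: 6 bp
  87→95: 8 bp
  95→7 (wrap): 101-95+7 = 13 bp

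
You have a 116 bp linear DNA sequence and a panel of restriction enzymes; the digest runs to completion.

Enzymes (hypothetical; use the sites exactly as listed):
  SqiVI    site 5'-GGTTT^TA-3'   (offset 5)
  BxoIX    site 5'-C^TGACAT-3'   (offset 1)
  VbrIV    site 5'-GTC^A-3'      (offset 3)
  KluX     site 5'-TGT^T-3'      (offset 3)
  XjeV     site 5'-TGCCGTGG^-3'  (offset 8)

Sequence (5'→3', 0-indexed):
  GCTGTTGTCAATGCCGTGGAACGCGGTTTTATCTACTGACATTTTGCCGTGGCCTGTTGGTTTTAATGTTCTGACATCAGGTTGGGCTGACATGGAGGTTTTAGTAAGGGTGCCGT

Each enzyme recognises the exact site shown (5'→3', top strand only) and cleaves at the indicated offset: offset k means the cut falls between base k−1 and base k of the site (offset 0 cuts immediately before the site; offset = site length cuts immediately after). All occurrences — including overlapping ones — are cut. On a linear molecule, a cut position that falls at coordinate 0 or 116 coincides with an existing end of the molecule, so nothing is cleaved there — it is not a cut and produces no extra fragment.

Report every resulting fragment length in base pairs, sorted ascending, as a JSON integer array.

[2,4,5,5,6,6,7,10,10,14,15,16,16]

Site scan:
  SqiVI GGTTTTA/5: at [24, 58, 96] ⇒ [29, 63, 101]
  BxoIX CTGACAT/1: at [35, 70, 86] ⇒ [36, 71, 87]
  VbrIV GTCA/3: at [6] ⇒ [9]
  KluX TGTT/3: at [2, 54, 66] ⇒ [5, 57, 69]
  XjeV TGCCGTGG/8: at [11, 44] ⇒ [19, 52]

Pooled cuts: [5, 9, 19, 29, 36, 52, 57, 63, 69, 71, 87, 101]

Fragments:
  [0,5): 5 bp
  [5,9): 4 bp
  [9,19): 10 bp
  [19,29): 10 bp
  [29,36): 7 bp
  [36,52): 16 bp
  [52,57): 5 bp
  [57,63): 6 bp
  [63,69): 6 bp
  [69,71): 2 bp
  [71,87): 16 bp
  [87,101): 14 bp
  [101,116): 15 bp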